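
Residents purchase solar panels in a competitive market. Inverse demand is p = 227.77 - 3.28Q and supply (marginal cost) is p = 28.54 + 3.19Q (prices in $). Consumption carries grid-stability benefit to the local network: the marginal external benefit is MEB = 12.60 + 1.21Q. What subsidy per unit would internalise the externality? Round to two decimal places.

subsidy = $61.33 per unit

Social marginal benefit = demand + MEB = 240.37 - 2.07Q.
Set SMB = MC: 240.37 - 2.07Q = 28.54 + 3.19Q → Q* = 40.2719.
The Pigouvian subsidy equals MEB at Q*: 12.60 + 1.21×40.2719 = 61.3290.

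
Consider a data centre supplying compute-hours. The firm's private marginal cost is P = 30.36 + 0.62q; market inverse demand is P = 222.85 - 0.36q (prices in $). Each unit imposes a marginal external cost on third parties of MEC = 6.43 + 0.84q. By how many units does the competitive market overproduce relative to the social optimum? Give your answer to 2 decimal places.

94.19 units

Market equilibrium (private): 30.36 + 0.62q = 222.85 - 0.36q → q_m = 196.4184.
Social marginal cost = private MC + MEC = 36.79 + 1.46q.
Set SMC = demand: 36.79 + 1.46q = 222.85 - 0.36q → q* = 102.2308.
Gap = |196.4184 − 102.2308| = 94.1876.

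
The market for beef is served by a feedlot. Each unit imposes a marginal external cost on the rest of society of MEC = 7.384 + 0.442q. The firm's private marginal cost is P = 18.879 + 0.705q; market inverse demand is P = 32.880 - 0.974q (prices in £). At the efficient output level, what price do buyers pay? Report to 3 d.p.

Social marginal cost = private MC + MEC = 26.263 + 1.147q.
Set SMC = demand: 26.263 + 1.147q = 32.880 - 0.974q → q* = 3.1198.
Consumer price on the demand curve at q*: 32.880 − 0.974×3.1198 = 29.8413.

P = £29.841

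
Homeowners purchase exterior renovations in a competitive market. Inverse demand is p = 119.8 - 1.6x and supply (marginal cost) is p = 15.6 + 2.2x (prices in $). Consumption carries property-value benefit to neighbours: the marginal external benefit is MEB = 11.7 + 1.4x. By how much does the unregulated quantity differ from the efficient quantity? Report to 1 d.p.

20.9 units

Market equilibrium (private): 15.6 + 2.2x = 119.8 - 1.6x → x_m = 27.4211.
Social marginal benefit = demand + MEB = 131.5 - 0.2x.
Set SMB = MC: 131.5 - 0.2x = 15.6 + 2.2x → x* = 48.2917.
Gap = |27.4211 − 48.2917| = 20.8706.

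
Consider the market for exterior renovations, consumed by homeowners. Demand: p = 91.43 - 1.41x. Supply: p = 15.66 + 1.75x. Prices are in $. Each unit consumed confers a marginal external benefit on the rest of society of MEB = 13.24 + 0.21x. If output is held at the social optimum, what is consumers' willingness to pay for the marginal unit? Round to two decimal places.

Social marginal benefit = demand + MEB = 104.67 - 1.20x.
Set SMB = MC: 104.67 - 1.20x = 15.66 + 1.75x → x* = 30.1729.
Consumer price on the demand curve at x*: 91.43 − 1.41×30.1729 = 48.8862.

P = $48.89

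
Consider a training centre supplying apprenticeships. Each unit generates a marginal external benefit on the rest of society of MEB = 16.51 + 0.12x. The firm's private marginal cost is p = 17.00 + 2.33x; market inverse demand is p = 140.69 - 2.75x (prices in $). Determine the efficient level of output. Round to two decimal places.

x* = 28.27

Social marginal cost = private MC − MEB = 0.49 + 2.21x.
Set SMC = demand: 0.49 + 2.21x = 140.69 - 2.75x → x* = 28.2661.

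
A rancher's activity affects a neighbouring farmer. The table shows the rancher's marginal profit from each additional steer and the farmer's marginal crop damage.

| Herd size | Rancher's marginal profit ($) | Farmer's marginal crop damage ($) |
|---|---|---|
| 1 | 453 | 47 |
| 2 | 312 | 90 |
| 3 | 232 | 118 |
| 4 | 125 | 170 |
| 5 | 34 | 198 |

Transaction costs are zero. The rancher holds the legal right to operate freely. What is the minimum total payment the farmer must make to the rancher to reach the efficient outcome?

$159

Left alone the rancher would choose level 5 (marginal profit stays positive).
Efficient level: k* = 3 (marginal profit ≥ marginal crop damage through 3).
The farmer must at least cover the rancher's forgone profit from cutting 5→3: 125 + 34 = 159.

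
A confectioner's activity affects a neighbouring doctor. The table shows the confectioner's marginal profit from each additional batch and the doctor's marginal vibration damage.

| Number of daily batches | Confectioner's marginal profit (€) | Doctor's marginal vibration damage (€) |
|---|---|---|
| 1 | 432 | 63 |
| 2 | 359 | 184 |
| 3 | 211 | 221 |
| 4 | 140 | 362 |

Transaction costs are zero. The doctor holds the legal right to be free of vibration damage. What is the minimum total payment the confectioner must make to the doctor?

€247

Efficient level: marginal profit ≥ marginal vibration damage through level 2, so k* = 2.
With the doctor holding the right, the confectioner must at least compensate total damage at k*: 63 + 184 = 247.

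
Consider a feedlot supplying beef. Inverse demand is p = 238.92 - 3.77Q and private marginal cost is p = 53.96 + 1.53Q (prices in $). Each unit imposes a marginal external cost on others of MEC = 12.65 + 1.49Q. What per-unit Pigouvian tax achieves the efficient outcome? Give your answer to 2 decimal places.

Social marginal cost = private MC + MEC = 66.61 + 3.02Q.
Set SMC = demand: 66.61 + 3.02Q = 238.92 - 3.77Q → Q* = 25.3770.
The Pigouvian tax equals MEC at Q*: 12.65 + 1.49×25.3770 = 50.4617.

tax = $50.46 per unit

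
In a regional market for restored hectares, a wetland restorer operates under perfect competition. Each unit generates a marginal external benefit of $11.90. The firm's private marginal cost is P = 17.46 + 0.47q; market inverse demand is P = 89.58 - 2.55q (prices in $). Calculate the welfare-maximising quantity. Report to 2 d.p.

Social marginal cost = private MC − MEB = 5.56 + 0.47q.
Set SMC = demand: 5.56 + 0.47q = 89.58 - 2.55q → q* = 27.8212.

q* = 27.82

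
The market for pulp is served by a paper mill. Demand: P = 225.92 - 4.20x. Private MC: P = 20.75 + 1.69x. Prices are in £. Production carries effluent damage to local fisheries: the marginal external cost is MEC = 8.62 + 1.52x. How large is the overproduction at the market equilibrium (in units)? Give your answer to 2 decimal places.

Market equilibrium (private): 20.75 + 1.69x = 225.92 - 4.20x → x_m = 34.8336.
Social marginal cost = private MC + MEC = 29.37 + 3.21x.
Set SMC = demand: 29.37 + 3.21x = 225.92 - 4.20x → x* = 26.5250.
Gap = |34.8336 − 26.5250| = 8.3086.

8.31 units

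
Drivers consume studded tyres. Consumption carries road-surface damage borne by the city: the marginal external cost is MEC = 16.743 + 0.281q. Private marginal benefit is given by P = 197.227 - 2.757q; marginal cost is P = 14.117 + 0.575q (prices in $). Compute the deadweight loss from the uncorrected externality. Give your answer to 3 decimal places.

Market equilibrium (private): 14.117 + 0.575q = 197.227 - 2.757q → q_m = 54.9550.
Social marginal benefit = demand − MEC = 180.484 - 3.038q.
Set SMB = MC: 180.484 - 3.038q = 14.117 + 0.575q → q* = 46.0468.
Between q* and q_m the wedge MC − SMB runs linearly from 0 to MEC(q_m), so the loss is a triangle.
DWL = ½ × 8.9082 × 32.1853 = 143.3565.

DWL = $143.357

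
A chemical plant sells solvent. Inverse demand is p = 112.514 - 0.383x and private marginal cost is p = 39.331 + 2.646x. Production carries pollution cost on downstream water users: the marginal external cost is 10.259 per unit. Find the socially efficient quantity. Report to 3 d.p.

x* = 20.774

Social marginal cost = private MC + MEC = 49.590 + 2.646x.
Set SMC = demand: 49.590 + 2.646x = 112.514 - 0.383x → x* = 20.7739.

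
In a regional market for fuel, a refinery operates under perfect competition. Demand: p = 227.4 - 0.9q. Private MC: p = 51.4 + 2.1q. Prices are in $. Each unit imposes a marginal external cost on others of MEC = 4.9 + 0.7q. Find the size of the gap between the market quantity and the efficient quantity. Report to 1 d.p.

Market equilibrium (private): 51.4 + 2.1q = 227.4 - 0.9q → q_m = 58.6667.
Social marginal cost = private MC + MEC = 56.3 + 2.8q.
Set SMC = demand: 56.3 + 2.8q = 227.4 - 0.9q → q* = 46.2432.
Gap = |58.6667 − 46.2432| = 12.4235.

12.4 units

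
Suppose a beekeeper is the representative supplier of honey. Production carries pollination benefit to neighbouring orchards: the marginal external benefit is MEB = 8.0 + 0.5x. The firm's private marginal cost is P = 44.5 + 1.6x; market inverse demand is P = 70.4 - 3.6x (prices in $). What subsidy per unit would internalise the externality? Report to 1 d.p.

subsidy = $11.6 per unit

Social marginal cost = private MC − MEB = 36.5 + 1.1x.
Set SMC = demand: 36.5 + 1.1x = 70.4 - 3.6x → x* = 7.2128.
The Pigouvian subsidy equals MEB at x*: 8.0 + 0.5×7.2128 = 11.6064.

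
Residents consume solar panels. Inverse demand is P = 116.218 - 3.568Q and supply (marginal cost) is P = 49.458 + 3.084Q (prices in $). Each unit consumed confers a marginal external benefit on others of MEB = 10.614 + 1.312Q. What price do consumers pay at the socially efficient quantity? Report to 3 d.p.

Social marginal benefit = demand + MEB = 126.832 - 2.256Q.
Set SMB = MC: 126.832 - 2.256Q = 49.458 + 3.084Q → Q* = 14.4895.
Consumer price on the demand curve at Q*: 116.218 − 3.568×14.4895 = 64.5195.

P = $64.519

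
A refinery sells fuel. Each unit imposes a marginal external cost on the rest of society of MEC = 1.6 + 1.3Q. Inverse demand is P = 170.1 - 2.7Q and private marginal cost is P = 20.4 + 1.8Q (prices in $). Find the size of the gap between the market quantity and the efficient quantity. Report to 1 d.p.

Market equilibrium (private): 20.4 + 1.8Q = 170.1 - 2.7Q → Q_m = 33.2667.
Social marginal cost = private MC + MEC = 22.0 + 3.1Q.
Set SMC = demand: 22.0 + 3.1Q = 170.1 - 2.7Q → Q* = 25.5345.
Gap = |33.2667 − 25.5345| = 7.7322.

7.7 units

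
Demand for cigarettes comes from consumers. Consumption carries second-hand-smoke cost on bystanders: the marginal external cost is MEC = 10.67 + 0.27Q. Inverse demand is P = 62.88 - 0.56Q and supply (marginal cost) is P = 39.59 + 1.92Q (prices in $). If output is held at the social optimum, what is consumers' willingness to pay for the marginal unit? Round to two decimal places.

Social marginal benefit = demand − MEC = 52.21 - 0.83Q.
Set SMB = MC: 52.21 - 0.83Q = 39.59 + 1.92Q → Q* = 4.5891.
Consumer price on the demand curve at Q*: 62.88 − 0.56×4.5891 = 60.3101.

P = $60.31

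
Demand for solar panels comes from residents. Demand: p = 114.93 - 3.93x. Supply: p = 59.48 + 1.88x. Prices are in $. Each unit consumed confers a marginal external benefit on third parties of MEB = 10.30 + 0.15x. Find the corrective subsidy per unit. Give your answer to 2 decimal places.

subsidy = $12.04 per unit

Social marginal benefit = demand + MEB = 125.23 - 3.78x.
Set SMB = MC: 125.23 - 3.78x = 59.48 + 1.88x → x* = 11.6166.
The Pigouvian subsidy equals MEB at x*: 10.30 + 0.15×11.6166 = 12.0425.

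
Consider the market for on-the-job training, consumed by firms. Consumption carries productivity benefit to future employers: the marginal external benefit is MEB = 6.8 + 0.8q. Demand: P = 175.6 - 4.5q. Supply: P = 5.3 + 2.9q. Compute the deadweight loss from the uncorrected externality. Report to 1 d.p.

DWL = 48.2

Market equilibrium (private): 5.3 + 2.9q = 175.6 - 4.5q → q_m = 23.0135.
Social marginal benefit = demand + MEB = 182.4 - 3.7q.
Set SMB = MC: 182.4 - 3.7q = 5.3 + 2.9q → q* = 26.8333.
Height of the DWL triangle at q_m is SMB(q_m) − MC(q_m) = MEB(q_m) = 25.2108.
DWL = ½ × 3.8198 × 25.2108 = 48.1501.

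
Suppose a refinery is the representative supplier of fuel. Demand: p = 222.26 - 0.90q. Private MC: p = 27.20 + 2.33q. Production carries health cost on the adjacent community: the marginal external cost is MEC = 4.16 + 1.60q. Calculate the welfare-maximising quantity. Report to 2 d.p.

Social marginal cost = private MC + MEC = 31.36 + 3.93q.
Set SMC = demand: 31.36 + 3.93q = 222.26 - 0.90q → q* = 39.5238.

q* = 39.52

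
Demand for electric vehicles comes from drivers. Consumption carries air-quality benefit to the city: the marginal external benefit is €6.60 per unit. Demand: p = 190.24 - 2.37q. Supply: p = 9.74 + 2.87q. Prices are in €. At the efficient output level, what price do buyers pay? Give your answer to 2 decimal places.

Social marginal benefit = demand + MEB = 196.84 - 2.37q.
Set SMB = MC: 196.84 - 2.37q = 9.74 + 2.87q → q* = 35.7061.
Consumer price on the demand curve at q*: 190.24 − 2.37×35.7061 = 105.6165.

P = €105.62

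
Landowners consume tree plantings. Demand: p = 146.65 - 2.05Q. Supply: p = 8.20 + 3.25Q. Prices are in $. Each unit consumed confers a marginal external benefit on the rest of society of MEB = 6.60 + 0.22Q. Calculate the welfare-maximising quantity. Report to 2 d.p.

Social marginal benefit = demand + MEB = 153.25 - 1.83Q.
Set SMB = MC: 153.25 - 1.83Q = 8.20 + 3.25Q → Q* = 28.5531.

Q* = 28.55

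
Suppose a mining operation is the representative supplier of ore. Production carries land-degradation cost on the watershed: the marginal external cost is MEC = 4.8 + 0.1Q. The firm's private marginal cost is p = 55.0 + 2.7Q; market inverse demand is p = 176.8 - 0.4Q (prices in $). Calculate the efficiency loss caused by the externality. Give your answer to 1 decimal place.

DWL = $11.9

Market equilibrium (private): 55.0 + 2.7Q = 176.8 - 0.4Q → Q_m = 39.2903.
Social marginal cost = private MC + MEC = 59.8 + 2.8Q.
Set SMC = demand: 59.8 + 2.8Q = 176.8 - 0.4Q → Q* = 36.5625.
The welfare-loss triangle has base |Q_m − Q*| and height MEC(Q_m) (the vertical gap between SMC and demand is zero at Q* and MEC at Q_m).
DWL = ½ × 2.7278 × 8.7290 = 11.9055.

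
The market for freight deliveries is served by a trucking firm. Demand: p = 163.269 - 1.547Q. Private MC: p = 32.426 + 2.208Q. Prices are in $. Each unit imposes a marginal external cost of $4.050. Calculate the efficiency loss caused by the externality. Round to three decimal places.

DWL = $2.184

Market equilibrium (private): 32.426 + 2.208Q = 163.269 - 1.547Q → Q_m = 34.8450.
Social marginal cost = private MC + MEC = 36.476 + 2.208Q.
Set SMC = demand: 36.476 + 2.208Q = 163.269 - 1.547Q → Q* = 33.7664.
Between Q* and Q_m the wedge SMC − demand runs linearly from 0 to MEC(Q_m), so the loss is a triangle.
DWL = ½ × 1.0786 × 4.0500 = 2.1842.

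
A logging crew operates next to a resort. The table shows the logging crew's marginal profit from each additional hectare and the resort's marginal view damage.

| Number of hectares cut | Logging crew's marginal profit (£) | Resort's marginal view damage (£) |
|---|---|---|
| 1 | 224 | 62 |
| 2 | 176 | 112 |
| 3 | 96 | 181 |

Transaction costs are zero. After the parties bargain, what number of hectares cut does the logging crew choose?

2

Bargaining reaches the level where marginal profit last exceeds marginal view damage.
That holds through level 2 (176 ≥ 112) but not at 3 (96 < 181).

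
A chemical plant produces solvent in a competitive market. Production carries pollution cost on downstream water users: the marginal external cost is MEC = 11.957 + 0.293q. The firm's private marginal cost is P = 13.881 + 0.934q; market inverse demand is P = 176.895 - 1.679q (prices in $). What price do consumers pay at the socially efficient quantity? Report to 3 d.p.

Social marginal cost = private MC + MEC = 25.838 + 1.227q.
Set SMC = demand: 25.838 + 1.227q = 176.895 - 1.679q → q* = 51.9811.
Consumer price on the demand curve at q*: 176.895 − 1.679×51.9811 = 89.6187.

P = $89.619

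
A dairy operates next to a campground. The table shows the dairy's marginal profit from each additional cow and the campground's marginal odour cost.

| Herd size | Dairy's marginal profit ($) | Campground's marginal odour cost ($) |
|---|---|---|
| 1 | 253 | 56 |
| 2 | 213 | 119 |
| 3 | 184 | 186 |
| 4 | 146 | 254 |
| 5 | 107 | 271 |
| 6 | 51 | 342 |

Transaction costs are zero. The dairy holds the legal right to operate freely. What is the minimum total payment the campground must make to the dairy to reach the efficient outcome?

$488

Left alone the dairy would choose level 6 (marginal profit stays positive).
Efficient level: k* = 2 (marginal profit ≥ marginal odour cost through 2).
The campground must at least cover the dairy's forgone profit from cutting 6→2: 184 + 146 + 107 + 51 = 488.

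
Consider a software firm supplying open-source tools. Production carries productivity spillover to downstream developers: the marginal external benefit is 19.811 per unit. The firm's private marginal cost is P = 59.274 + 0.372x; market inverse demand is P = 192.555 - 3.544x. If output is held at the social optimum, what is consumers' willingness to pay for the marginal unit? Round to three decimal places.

P = 54.006

Social marginal cost = private MC − MEB = 39.463 + 0.372x.
Set SMC = demand: 39.463 + 0.372x = 192.555 - 3.544x → x* = 39.0940.
Consumer price on the demand curve at x*: 192.555 − 3.544×39.0940 = 54.0059.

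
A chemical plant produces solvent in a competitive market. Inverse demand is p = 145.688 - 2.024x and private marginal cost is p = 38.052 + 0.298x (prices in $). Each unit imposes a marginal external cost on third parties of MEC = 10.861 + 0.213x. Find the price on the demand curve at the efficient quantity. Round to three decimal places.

P = $68.421

Social marginal cost = private MC + MEC = 48.913 + 0.511x.
Set SMC = demand: 48.913 + 0.511x = 145.688 - 2.024x → x* = 38.1755.
Consumer price on the demand curve at x*: 145.688 − 2.024×38.1755 = 68.4208.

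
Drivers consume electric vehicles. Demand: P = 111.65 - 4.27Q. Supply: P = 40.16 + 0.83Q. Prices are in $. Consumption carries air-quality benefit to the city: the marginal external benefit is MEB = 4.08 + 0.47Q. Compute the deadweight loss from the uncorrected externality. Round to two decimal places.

Market equilibrium (private): 40.16 + 0.83Q = 111.65 - 4.27Q → Q_m = 14.0176.
Social marginal benefit = demand + MEB = 115.73 - 3.80Q.
Set SMB = MC: 115.73 - 3.80Q = 40.16 + 0.83Q → Q* = 16.3218.
Height of the DWL triangle at Q_m is SMB(Q_m) − MC(Q_m) = MEB(Q_m) = 10.6683.
DWL = ½ × 2.3042 × 10.6683 = 12.2909.

DWL = $12.29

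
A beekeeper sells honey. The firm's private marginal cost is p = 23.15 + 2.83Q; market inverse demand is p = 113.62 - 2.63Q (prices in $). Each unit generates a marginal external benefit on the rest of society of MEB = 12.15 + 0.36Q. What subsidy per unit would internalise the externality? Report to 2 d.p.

subsidy = $19.39 per unit

Social marginal cost = private MC − MEB = 11.00 + 2.47Q.
Set SMC = demand: 11.00 + 2.47Q = 113.62 - 2.63Q → Q* = 20.1216.
The Pigouvian subsidy equals MEB at Q*: 12.15 + 0.36×20.1216 = 19.3938.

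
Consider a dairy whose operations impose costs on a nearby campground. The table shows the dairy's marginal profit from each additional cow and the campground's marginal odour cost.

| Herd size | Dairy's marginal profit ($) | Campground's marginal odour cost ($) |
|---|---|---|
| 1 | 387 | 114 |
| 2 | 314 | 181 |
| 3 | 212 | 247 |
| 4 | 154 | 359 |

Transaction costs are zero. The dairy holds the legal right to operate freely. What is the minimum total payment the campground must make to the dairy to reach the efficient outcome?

Left alone the dairy would choose level 4 (marginal profit stays positive).
Efficient level: k* = 2 (marginal profit ≥ marginal odour cost through 2).
The campground must at least cover the dairy's forgone profit from cutting 4→2: 212 + 154 = 366.

$366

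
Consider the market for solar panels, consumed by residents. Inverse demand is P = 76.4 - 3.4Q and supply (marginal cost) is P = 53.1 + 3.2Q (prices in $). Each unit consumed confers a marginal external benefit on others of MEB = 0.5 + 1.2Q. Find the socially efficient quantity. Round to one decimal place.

Social marginal benefit = demand + MEB = 76.9 - 2.2Q.
Set SMB = MC: 76.9 - 2.2Q = 53.1 + 3.2Q → Q* = 4.4074.

Q* = 4.4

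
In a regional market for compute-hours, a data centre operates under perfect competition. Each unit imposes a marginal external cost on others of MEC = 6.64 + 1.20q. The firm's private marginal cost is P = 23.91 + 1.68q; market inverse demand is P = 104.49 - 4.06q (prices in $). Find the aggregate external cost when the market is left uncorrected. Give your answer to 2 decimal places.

$211.46

Market equilibrium (private): 23.91 + 1.68q = 104.49 - 4.06q → q_m = 14.0383.
Total external cost = ∫₀^{q_m} (6.64 + 1.20q) dq = 6.64×14.0383 + ½×1.20×14.0383² = 211.4586.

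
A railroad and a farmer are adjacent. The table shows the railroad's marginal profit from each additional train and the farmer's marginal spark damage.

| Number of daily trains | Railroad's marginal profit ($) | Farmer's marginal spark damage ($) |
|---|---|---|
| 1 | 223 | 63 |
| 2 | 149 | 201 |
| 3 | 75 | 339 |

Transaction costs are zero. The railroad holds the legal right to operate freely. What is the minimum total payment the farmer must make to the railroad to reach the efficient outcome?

Left alone the railroad would choose level 3 (marginal profit stays positive).
Efficient level: k* = 1 (marginal profit ≥ marginal spark damage through 1).
The farmer must at least cover the railroad's forgone profit from cutting 3→1: 149 + 75 = 224.

$224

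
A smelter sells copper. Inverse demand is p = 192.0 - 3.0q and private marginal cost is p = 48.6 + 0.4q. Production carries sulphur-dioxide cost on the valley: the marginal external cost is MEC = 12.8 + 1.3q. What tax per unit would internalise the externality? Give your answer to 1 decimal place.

Social marginal cost = private MC + MEC = 61.4 + 1.7q.
Set SMC = demand: 61.4 + 1.7q = 192.0 - 3.0q → q* = 27.7872.
The Pigouvian tax equals MEC at q*: 12.8 + 1.3×27.7872 = 48.9234.

tax = 48.9 per unit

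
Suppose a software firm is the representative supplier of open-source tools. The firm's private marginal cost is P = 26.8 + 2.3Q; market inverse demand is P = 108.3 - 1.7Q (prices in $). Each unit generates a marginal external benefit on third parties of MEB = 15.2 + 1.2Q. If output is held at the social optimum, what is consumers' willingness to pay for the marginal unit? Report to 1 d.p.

Social marginal cost = private MC − MEB = 11.6 + 1.1Q.
Set SMC = demand: 11.6 + 1.1Q = 108.3 - 1.7Q → Q* = 34.5357.
Consumer price on the demand curve at Q*: 108.3 − 1.7×34.5357 = 49.5893.

P = $49.6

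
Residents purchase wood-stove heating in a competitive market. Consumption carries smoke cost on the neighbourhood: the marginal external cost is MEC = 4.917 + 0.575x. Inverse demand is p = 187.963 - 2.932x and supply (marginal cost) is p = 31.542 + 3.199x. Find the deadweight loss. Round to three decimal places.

DWL = 28.605

Market equilibrium (private): 31.542 + 3.199x = 187.963 - 2.932x → x_m = 25.5131.
Social marginal benefit = demand − MEC = 183.046 - 3.507x.
Set SMB = MC: 183.046 - 3.507x = 31.542 + 3.199x → x* = 22.5923.
The welfare-loss triangle has base |x_m − x*| and height MEC(x_m) (the vertical gap between SMB and MC is zero at x* and MEC at x_m).
DWL = ½ × 2.9208 × 19.5870 = 28.6049.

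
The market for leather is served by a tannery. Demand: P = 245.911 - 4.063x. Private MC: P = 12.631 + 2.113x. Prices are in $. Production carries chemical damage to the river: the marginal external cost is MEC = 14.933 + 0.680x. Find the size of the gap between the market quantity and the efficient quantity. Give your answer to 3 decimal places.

5.924 units

Market equilibrium (private): 12.631 + 2.113x = 245.911 - 4.063x → x_m = 37.7720.
Social marginal cost = private MC + MEC = 27.564 + 2.793x.
Set SMC = demand: 27.564 + 2.793x = 245.911 - 4.063x → x* = 31.8476.
Gap = |37.7720 − 31.8476| = 5.9244.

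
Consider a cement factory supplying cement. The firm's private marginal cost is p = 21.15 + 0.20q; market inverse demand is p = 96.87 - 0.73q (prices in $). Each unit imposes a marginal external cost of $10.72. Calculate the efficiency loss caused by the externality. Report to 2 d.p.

Market equilibrium (private): 21.15 + 0.20q = 96.87 - 0.73q → q_m = 81.4194.
Social marginal cost = private MC + MEC = 31.87 + 0.20q.
Set SMC = demand: 31.87 + 0.20q = 96.87 - 0.73q → q* = 69.8925.
Between q* and q_m the wedge SMC − demand runs linearly from 0 to MEC(q_m), so the loss is a triangle.
DWL = ½ × 11.5269 × 10.7200 = 61.7842.

DWL = $61.78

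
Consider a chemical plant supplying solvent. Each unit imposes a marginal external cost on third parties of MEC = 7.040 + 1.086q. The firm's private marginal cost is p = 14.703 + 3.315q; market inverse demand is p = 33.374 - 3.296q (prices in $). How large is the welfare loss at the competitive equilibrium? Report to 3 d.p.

DWL = $6.636

Market equilibrium (private): 14.703 + 3.315q = 33.374 - 3.296q → q_m = 2.8242.
Social marginal cost = private MC + MEC = 21.743 + 4.401q.
Set SMC = demand: 21.743 + 4.401q = 33.374 - 3.296q → q* = 1.5111.
The loss is the area between SMC and demand from q* to q_m; with linear curves that's a triangle of height MEC(q_m).
DWL = ½ × 1.3131 × 10.1071 = 6.6358.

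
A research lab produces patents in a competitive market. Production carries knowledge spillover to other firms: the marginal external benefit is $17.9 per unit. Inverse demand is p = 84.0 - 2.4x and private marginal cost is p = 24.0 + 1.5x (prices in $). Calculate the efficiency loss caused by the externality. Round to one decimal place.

DWL = $41.1

Market equilibrium (private): 24.0 + 1.5x = 84.0 - 2.4x → x_m = 15.3846.
Social marginal cost = private MC − MEB = 6.1 + 1.5x.
Set SMC = demand: 6.1 + 1.5x = 84.0 - 2.4x → x* = 19.9744.
Between x* and x_m the wedge demand − SMC runs linearly from 0 to MEB(x_m), so the loss is a triangle.
DWL = ½ × 4.5898 × 17.9000 = 41.0787.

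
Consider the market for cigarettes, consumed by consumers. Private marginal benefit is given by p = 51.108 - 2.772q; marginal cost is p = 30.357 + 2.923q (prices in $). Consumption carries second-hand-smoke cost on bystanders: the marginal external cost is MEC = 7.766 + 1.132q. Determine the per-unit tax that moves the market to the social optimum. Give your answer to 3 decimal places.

Social marginal benefit = demand − MEC = 43.342 - 3.904q.
Set SMB = MC: 43.342 - 3.904q = 30.357 + 2.923q → q* = 1.9020.
The Pigouvian tax equals MEC at q*: 7.766 + 1.132×1.9020 = 9.9191.

tax = $9.919 per unit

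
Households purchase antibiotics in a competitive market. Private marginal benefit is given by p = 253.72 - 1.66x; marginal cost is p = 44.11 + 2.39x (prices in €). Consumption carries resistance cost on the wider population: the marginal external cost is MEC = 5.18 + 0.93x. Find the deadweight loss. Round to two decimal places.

DWL = €285.37

Market equilibrium (private): 44.11 + 2.39x = 253.72 - 1.66x → x_m = 51.7556.
Social marginal benefit = demand − MEC = 248.54 - 2.59x.
Set SMB = MC: 248.54 - 2.59x = 44.11 + 2.39x → x* = 41.0502.
The welfare-loss triangle has base |x_m − x*| and height MEC(x_m) (the vertical gap between SMB and MC is zero at x* and MEC at x_m).
DWL = ½ × 10.7054 × 53.3127 = 285.3669.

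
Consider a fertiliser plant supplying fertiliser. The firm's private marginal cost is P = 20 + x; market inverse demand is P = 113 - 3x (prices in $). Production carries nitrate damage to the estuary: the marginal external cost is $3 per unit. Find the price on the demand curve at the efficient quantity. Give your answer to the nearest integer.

Social marginal cost = private MC + MEC = 23 + x.
Set SMC = demand: 23 + x = 113 - 3x → x* = 22.5000.
Consumer price on the demand curve at x*: 113 − 3×22.5000 = 45.5000.

P = $46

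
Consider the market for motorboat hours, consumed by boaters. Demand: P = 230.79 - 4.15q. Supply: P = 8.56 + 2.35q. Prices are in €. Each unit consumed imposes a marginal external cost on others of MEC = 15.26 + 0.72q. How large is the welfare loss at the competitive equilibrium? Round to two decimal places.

Market equilibrium (private): 8.56 + 2.35q = 230.79 - 4.15q → q_m = 34.1892.
Social marginal benefit = demand − MEC = 215.53 - 4.87q.
Set SMB = MC: 215.53 - 4.87q = 8.56 + 2.35q → q* = 28.6662.
The welfare-loss triangle has base |q_m − q*| and height MEC(q_m) (the vertical gap between SMB and MC is zero at q* and MEC at q_m).
DWL = ½ × 5.5230 × 39.8762 = 110.1181.

DWL = €110.12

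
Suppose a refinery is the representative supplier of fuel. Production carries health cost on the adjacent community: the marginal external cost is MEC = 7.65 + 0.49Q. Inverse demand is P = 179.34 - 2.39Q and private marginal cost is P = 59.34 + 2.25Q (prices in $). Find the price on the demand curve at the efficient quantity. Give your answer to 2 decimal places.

P = $127.00

Social marginal cost = private MC + MEC = 66.99 + 2.74Q.
Set SMC = demand: 66.99 + 2.74Q = 179.34 - 2.39Q → Q* = 21.9006.
Consumer price on the demand curve at Q*: 179.34 − 2.39×21.9006 = 126.9976.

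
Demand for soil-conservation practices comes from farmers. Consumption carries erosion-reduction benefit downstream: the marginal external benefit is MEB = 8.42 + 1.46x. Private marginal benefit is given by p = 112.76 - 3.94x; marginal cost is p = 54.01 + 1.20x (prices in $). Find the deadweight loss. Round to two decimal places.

DWL = $85.65

Market equilibrium (private): 54.01 + 1.20x = 112.76 - 3.94x → x_m = 11.4300.
Social marginal benefit = demand + MEB = 121.18 - 2.48x.
Set SMB = MC: 121.18 - 2.48x = 54.01 + 1.20x → x* = 18.2527.
Height of the DWL triangle at x_m is SMB(x_m) − MC(x_m) = MEB(x_m) = 25.1077.
DWL = ½ × 6.8227 × 25.1077 = 85.6512.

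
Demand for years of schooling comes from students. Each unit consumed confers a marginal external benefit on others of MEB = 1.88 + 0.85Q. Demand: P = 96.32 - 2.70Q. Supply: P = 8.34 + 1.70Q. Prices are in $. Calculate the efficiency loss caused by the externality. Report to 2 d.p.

Market equilibrium (private): 8.34 + 1.70Q = 96.32 - 2.70Q → Q_m = 19.9955.
Social marginal benefit = demand + MEB = 98.20 - 1.85Q.
Set SMB = MC: 98.20 - 1.85Q = 8.34 + 1.70Q → Q* = 25.3127.
The welfare-loss triangle has base |Q_m − Q*| and height MEB(Q_m) (the vertical gap between SMB and MC is zero at Q* and MEB at Q_m).
DWL = ½ × 5.3172 × 18.8761 = 50.1840.

DWL = $50.18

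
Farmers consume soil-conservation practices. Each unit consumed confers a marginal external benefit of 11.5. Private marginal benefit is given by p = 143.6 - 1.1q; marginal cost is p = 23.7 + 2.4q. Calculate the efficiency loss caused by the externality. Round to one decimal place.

DWL = 18.9

Market equilibrium (private): 23.7 + 2.4q = 143.6 - 1.1q → q_m = 34.2571.
Social marginal benefit = demand + MEB = 155.1 - 1.1q.
Set SMB = MC: 155.1 - 1.1q = 23.7 + 2.4q → q* = 37.5429.
Between q* and q_m the wedge SMB − MC runs linearly from 0 to MEB(q_m), so the loss is a triangle.
DWL = ½ × 3.2858 × 11.5000 = 18.8934.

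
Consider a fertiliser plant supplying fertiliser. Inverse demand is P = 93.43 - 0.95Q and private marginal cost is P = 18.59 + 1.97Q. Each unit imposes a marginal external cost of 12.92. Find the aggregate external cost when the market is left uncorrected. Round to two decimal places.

Market equilibrium (private): 18.59 + 1.97Q = 93.43 - 0.95Q → Q_m = 25.6301.
Total external cost = MEC × Q_m = 12.92 × 25.6301 = 331.1409.

331.14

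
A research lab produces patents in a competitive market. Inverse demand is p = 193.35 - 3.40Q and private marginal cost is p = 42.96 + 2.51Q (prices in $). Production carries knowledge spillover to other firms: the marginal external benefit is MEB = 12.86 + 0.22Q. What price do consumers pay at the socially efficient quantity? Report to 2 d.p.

P = $95.80

Social marginal cost = private MC − MEB = 30.10 + 2.29Q.
Set SMC = demand: 30.10 + 2.29Q = 193.35 - 3.40Q → Q* = 28.6907.
Consumer price on the demand curve at Q*: 193.35 − 3.40×28.6907 = 95.8016.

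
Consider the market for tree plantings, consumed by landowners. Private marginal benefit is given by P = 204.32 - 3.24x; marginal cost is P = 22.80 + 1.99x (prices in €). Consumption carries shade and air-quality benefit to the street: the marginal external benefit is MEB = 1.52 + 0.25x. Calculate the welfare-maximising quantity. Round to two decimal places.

Social marginal benefit = demand + MEB = 205.84 - 2.99x.
Set SMB = MC: 205.84 - 2.99x = 22.80 + 1.99x → x* = 36.7550.

x* = 36.76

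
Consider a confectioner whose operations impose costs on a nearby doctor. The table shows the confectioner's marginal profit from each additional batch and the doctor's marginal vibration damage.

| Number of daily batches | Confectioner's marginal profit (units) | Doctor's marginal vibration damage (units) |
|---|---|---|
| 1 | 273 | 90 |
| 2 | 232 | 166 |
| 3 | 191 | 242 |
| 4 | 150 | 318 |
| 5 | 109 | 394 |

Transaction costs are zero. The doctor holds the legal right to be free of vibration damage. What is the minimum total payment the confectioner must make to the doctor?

Efficient level: marginal profit ≥ marginal vibration damage through level 2, so k* = 2.
With the doctor holding the right, the confectioner must at least compensate total damage at k*: 90 + 166 = 256.

256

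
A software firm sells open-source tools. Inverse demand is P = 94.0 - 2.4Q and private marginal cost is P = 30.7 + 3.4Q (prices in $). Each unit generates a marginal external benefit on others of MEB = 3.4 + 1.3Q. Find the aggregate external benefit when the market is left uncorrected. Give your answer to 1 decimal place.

$114.5

Market equilibrium (private): 30.7 + 3.4Q = 94.0 - 2.4Q → Q_m = 10.9138.
Total external benefit = ∫₀^{Q_m} (3.4 + 1.3Q) dQ = 3.4×10.9138 + ½×1.3×10.9138² = 114.5291.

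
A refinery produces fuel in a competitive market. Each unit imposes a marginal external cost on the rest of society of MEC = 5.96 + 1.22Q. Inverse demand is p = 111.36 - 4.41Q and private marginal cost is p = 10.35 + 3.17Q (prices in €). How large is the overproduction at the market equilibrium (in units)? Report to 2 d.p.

2.52 units

Market equilibrium (private): 10.35 + 3.17Q = 111.36 - 4.41Q → Q_m = 13.3259.
Social marginal cost = private MC + MEC = 16.31 + 4.39Q.
Set SMC = demand: 16.31 + 4.39Q = 111.36 - 4.41Q → Q* = 10.8011.
Gap = |13.3259 − 10.8011| = 2.5248.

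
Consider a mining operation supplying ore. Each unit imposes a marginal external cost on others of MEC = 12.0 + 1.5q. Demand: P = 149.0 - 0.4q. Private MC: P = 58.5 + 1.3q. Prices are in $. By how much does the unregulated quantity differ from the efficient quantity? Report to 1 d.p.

28.7 units

Market equilibrium (private): 58.5 + 1.3q = 149.0 - 0.4q → q_m = 53.2353.
Social marginal cost = private MC + MEC = 70.5 + 2.8q.
Set SMC = demand: 70.5 + 2.8q = 149.0 - 0.4q → q* = 24.5313.
Gap = |53.2353 − 24.5313| = 28.7040.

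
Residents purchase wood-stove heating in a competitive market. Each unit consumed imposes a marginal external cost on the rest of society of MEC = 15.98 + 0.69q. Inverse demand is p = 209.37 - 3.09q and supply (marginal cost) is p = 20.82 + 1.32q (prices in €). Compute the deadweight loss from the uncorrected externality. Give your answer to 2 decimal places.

DWL = €202.80

Market equilibrium (private): 20.82 + 1.32q = 209.37 - 3.09q → q_m = 42.7551.
Social marginal benefit = demand − MEC = 193.39 - 3.78q.
Set SMB = MC: 193.39 - 3.78q = 20.82 + 1.32q → q* = 33.8373.
Height of the DWL triangle at q_m is MC(q_m) − SMB(q_m) = MEC(q_m) = 45.4810.
DWL = ½ × 8.9178 × 45.4810 = 202.7952.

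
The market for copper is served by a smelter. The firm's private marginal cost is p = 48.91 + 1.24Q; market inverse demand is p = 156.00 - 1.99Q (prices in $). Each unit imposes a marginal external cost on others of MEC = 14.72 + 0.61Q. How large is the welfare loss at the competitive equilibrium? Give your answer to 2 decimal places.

DWL = $159.00

Market equilibrium (private): 48.91 + 1.24Q = 156.00 - 1.99Q → Q_m = 33.1548.
Social marginal cost = private MC + MEC = 63.63 + 1.85Q.
Set SMC = demand: 63.63 + 1.85Q = 156.00 - 1.99Q → Q* = 24.0547.
The welfare-loss triangle has base |Q_m − Q*| and height MEC(Q_m) (the vertical gap between SMC and demand is zero at Q* and MEC at Q_m).
DWL = ½ × 9.1001 × 34.9444 = 158.9988.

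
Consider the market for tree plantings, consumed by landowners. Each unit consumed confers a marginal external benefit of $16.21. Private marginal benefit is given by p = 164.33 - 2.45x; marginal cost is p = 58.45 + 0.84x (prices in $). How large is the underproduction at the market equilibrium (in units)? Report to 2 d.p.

4.93 units

Market equilibrium (private): 58.45 + 0.84x = 164.33 - 2.45x → x_m = 32.1824.
Social marginal benefit = demand + MEB = 180.54 - 2.45x.
Set SMB = MC: 180.54 - 2.45x = 58.45 + 0.84x → x* = 37.1094.
Gap = |32.1824 − 37.1094| = 4.9270.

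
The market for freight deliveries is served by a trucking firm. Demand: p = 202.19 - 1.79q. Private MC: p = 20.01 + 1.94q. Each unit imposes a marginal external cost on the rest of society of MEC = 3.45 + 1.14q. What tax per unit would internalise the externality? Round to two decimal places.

Social marginal cost = private MC + MEC = 23.46 + 3.08q.
Set SMC = demand: 23.46 + 3.08q = 202.19 - 1.79q → q* = 36.7002.
The Pigouvian tax equals MEC at q*: 3.45 + 1.14×36.7002 = 45.2882.

tax = 45.29 per unit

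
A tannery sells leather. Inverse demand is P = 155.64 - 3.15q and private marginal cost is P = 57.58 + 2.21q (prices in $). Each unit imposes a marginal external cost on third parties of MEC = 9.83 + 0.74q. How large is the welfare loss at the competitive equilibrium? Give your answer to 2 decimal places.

Market equilibrium (private): 57.58 + 2.21q = 155.64 - 3.15q → q_m = 18.2948.
Social marginal cost = private MC + MEC = 67.41 + 2.95q.
Set SMC = demand: 67.41 + 2.95q = 155.64 - 3.15q → q* = 14.4639.
The welfare-loss triangle has base |q_m − q*| and height MEC(q_m) (the vertical gap between SMC and demand is zero at q* and MEC at q_m).
DWL = ½ × 3.8309 × 23.3681 = 44.7604.

DWL = $44.76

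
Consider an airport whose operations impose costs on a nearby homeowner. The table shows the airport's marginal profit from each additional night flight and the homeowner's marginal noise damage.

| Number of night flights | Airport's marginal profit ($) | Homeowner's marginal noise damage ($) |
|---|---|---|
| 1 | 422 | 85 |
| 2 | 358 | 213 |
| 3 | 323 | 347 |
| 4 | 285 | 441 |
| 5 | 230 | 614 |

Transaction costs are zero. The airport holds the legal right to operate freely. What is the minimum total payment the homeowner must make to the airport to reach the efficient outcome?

Left alone the airport would choose level 5 (marginal profit stays positive).
Efficient level: k* = 2 (marginal profit ≥ marginal noise damage through 2).
The homeowner must at least cover the airport's forgone profit from cutting 5→2: 323 + 285 + 230 = 838.

$838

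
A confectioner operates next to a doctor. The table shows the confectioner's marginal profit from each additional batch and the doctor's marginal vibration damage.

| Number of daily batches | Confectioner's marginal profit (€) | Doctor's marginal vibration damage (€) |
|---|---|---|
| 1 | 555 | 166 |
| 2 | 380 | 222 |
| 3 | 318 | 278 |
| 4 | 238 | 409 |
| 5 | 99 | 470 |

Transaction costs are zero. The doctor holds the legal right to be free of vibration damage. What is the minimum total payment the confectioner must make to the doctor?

Efficient level: marginal profit ≥ marginal vibration damage through level 3, so k* = 3.
With the doctor holding the right, the confectioner must at least compensate total damage at k*: 166 + 222 + 278 = 666.

€666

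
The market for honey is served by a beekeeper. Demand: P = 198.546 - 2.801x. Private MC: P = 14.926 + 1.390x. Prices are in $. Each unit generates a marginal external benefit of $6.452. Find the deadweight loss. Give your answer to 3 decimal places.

DWL = $4.966

Market equilibrium (private): 14.926 + 1.390x = 198.546 - 2.801x → x_m = 43.8129.
Social marginal cost = private MC − MEB = 8.474 + 1.390x.
Set SMC = demand: 8.474 + 1.390x = 198.546 - 2.801x → x* = 45.3524.
The loss is the area between SMC and demand from x* to x_m; with linear curves that's a triangle of height MEB(x_m).
DWL = ½ × 1.5395 × 6.4520 = 4.9664.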